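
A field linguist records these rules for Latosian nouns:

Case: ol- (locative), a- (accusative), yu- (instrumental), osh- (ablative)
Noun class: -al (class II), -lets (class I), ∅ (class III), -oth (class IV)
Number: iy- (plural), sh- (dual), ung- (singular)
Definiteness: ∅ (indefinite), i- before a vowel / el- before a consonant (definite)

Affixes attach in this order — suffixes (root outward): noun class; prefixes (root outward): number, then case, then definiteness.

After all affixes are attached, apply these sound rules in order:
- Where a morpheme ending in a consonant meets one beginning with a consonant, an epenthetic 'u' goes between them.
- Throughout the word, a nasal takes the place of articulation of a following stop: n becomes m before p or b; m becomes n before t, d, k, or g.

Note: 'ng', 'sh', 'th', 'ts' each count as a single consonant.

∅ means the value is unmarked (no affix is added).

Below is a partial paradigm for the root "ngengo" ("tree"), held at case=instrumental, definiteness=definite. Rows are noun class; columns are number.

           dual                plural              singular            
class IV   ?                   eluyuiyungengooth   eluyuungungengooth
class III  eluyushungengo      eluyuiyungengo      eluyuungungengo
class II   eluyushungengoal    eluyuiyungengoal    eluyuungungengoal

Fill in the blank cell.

eluyushungengooth

Attach number dual sh- → shngengo.
Attach case instrumental yu- → yushngengo.
Attach definiteness definite el- (before consonant 'y') → elyushngengo.
Attach noun class class IV -oth → elyushngengooth.
Apply epenthesis: elyushngengooth → eluyushungengooth.
Nasal assimilation: no change.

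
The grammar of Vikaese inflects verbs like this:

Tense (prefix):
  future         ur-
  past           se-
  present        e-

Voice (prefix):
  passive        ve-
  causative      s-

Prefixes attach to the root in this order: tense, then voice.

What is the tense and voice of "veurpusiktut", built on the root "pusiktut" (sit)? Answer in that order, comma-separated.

future, passive

Segment: ve-ur-pusiktut.
tense: ur- → future.
voice: ve- → passive.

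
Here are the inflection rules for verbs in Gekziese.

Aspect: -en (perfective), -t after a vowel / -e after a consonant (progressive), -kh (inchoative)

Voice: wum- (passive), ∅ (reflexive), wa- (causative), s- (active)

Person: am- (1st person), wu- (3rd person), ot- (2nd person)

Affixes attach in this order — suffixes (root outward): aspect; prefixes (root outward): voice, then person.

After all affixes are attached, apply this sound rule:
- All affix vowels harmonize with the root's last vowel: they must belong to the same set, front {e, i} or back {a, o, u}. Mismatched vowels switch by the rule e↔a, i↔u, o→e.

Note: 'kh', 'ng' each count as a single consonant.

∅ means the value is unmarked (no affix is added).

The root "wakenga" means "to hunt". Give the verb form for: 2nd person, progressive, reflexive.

voice = reflexive: zero marking, form stays wakenga.
Attach aspect progressive -t (after vowel 'a') → wakengat.
Attach person 2nd person ot- → otwakengat.
Vowel harmony: no change.

otwakengat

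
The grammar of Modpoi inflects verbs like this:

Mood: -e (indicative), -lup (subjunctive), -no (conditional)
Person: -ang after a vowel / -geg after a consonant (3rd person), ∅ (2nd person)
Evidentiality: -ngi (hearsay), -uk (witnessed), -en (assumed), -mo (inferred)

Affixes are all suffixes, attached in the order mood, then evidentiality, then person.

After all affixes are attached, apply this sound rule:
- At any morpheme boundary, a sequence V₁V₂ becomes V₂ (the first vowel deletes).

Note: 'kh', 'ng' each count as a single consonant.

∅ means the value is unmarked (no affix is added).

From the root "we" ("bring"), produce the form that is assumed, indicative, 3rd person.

wengeg

Attach mood indicative -e → wee.
Attach evidentiality assumed -en → weeen.
Attach person 3rd person -geg (after consonant 'n') → weeengeg.
Apply vowel deletion: weeengeg → wengeg.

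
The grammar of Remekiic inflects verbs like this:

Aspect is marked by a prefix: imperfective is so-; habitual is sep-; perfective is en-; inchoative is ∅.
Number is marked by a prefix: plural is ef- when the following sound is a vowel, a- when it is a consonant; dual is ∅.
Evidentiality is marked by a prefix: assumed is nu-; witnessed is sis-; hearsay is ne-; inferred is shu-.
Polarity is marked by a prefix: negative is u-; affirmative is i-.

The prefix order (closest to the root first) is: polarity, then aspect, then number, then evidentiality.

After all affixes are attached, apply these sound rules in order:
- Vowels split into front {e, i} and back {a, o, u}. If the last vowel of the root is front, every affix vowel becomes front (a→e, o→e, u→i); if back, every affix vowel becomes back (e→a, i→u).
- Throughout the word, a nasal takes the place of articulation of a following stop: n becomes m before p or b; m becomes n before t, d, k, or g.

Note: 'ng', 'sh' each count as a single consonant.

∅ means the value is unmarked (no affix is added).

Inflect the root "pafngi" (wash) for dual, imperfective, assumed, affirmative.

niseipafngi

Attach polarity affirmative i- → ipafngi.
Attach aspect imperfective so- → soipafngi.
number = dual: zero marking, form stays soipafngi.
Attach evidentiality assumed nu- → nusoipafngi.
Apply vowel harmony: nusoipafngi → niseipafngi.
Nasal assimilation: no change.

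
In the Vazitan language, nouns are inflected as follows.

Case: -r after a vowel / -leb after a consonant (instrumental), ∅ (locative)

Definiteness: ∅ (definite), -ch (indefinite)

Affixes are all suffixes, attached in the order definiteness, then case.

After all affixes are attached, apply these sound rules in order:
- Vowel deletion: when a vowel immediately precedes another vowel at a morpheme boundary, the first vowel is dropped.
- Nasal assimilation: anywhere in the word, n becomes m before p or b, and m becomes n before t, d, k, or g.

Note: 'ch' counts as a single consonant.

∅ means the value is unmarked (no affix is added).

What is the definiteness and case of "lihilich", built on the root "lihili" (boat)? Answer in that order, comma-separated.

Segment: lihili-ch.
definiteness: -ch → indefinite.
case: ∅ → locative.

indefinite, locative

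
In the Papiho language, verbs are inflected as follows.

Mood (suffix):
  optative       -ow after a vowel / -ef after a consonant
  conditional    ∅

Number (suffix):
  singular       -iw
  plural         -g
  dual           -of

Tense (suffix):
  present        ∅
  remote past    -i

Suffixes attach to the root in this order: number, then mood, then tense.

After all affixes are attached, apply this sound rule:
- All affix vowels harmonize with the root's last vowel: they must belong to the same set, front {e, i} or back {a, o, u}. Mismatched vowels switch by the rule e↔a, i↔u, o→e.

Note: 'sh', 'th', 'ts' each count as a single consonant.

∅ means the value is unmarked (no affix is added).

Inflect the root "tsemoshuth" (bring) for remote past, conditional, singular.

tsemoshuthuwu

Attach number singular -iw → tsemoshuthiw.
mood = conditional: zero marking, form stays tsemoshuthiw.
Attach tense remote past -i → tsemoshuthiwi.
Apply vowel harmony: tsemoshuthiwi → tsemoshuthuwu.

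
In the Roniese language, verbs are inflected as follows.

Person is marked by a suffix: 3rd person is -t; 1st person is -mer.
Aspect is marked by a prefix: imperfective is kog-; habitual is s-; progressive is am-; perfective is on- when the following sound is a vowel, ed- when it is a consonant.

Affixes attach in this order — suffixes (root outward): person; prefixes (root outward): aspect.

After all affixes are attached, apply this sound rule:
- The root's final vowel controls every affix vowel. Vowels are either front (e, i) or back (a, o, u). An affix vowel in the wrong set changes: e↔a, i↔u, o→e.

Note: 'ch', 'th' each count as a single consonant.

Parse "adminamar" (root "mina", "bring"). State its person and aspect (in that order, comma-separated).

Segment: ed-mina-mer.
person: -mer → 1st person.
aspect: on/ed- → perfective.

1st person, perfective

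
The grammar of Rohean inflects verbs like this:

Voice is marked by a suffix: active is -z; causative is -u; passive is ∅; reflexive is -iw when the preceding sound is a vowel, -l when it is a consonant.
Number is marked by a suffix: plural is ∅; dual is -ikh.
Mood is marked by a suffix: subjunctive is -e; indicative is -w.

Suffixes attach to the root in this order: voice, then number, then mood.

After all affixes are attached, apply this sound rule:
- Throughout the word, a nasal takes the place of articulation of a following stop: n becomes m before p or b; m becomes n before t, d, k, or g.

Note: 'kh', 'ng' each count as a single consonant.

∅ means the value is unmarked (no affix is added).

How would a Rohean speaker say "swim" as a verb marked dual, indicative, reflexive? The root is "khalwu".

khalwuiwikhw

Attach voice reflexive -iw (after vowel 'u') → khalwuiw.
Attach number dual -ikh → khalwuiwikh.
Attach mood indicative -w → khalwuiwikhw.
Nasal assimilation: no change.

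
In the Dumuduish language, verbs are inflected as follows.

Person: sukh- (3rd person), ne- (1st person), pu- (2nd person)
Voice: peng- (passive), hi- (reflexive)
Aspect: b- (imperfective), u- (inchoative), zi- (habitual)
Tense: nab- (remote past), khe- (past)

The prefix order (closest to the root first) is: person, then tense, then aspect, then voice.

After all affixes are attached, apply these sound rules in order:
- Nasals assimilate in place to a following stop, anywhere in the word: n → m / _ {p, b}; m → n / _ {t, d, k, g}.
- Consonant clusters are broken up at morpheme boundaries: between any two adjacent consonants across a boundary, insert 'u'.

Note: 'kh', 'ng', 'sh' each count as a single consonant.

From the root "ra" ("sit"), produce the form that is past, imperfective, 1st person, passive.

Attach person 1st person ne- → nera.
Attach tense past khe- → khenera.
Attach aspect imperfective b- → bkhenera.
Attach voice passive peng- → pengbkhenera.
Nasal assimilation: no change.
Apply epenthesis: pengbkhenera → pengubukhenera.

pengubukhenera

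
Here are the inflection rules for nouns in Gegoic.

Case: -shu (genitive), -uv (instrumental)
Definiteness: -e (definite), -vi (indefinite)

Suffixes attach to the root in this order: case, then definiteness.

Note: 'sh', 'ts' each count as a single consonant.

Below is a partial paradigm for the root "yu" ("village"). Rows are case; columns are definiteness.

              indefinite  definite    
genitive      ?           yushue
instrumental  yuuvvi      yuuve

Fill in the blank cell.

Attach case genitive -shu → yushu.
Attach definiteness indefinite -vi → yushuvi.

yushuvi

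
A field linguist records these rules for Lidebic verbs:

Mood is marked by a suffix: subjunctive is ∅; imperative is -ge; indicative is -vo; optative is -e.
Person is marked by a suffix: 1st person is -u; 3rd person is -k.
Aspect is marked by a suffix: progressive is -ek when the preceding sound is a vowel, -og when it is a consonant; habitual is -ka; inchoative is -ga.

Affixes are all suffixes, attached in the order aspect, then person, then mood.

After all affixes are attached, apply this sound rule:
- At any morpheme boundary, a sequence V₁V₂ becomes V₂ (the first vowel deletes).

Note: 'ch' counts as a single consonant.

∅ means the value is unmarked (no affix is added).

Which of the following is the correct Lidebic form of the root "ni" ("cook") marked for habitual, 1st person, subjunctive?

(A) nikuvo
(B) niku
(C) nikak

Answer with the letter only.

B

Attach aspect habitual -ka → nika.
Attach person 1st person -u → nikau.
mood = subjunctive: zero marking, form stays nikau.
Apply vowel deletion: nikau → niku.
So the correct form is niku, option (B).
(C) nikak is wrong: it uses 3rd person instead of 1st person for person.
(A) nikuvo is wrong: it uses indicative instead of subjunctive for mood.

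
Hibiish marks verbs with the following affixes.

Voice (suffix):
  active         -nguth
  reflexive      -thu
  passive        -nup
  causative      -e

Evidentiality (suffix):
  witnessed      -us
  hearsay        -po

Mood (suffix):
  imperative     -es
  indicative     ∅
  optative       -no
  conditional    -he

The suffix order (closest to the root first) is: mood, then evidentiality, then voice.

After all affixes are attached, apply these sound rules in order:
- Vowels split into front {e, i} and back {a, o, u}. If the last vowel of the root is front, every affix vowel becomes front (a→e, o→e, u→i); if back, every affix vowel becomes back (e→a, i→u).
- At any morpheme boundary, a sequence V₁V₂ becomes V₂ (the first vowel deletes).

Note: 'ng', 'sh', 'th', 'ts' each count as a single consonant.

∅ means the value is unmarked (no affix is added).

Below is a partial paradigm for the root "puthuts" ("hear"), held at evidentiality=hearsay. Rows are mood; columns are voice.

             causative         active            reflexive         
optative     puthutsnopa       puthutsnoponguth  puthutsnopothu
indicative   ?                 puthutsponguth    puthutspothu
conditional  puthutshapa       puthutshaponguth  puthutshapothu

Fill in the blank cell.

mood = indicative: zero marking, form stays puthuts.
Attach evidentiality hearsay -po → puthutspo.
Attach voice causative -e → puthutspoe.
Apply vowel harmony: puthutspoe → puthutspoa.
Apply vowel deletion: puthutspoa → puthutspa.

puthutspa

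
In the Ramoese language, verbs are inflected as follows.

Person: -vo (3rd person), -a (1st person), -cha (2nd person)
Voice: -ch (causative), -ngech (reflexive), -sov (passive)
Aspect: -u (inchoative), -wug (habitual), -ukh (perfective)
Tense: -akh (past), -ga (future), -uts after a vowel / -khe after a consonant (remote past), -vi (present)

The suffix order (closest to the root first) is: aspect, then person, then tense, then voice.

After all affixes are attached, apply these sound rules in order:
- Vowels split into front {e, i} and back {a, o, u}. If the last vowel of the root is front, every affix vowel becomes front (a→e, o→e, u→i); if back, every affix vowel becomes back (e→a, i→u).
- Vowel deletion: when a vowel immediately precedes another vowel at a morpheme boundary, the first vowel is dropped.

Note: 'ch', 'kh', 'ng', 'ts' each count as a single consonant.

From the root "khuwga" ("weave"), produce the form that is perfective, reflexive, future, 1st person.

Attach aspect perfective -ukh → khuwgaukh.
Attach person 1st person -a → khuwgaukha.
Attach tense future -ga → khuwgaukhaga.
Attach voice reflexive -ngech → khuwgaukhagangech.
Apply vowel harmony: khuwgaukhagangech → khuwgaukhagangach.
Apply vowel deletion: khuwgaukhagangach → khuwgukhagangach.

khuwgukhagangach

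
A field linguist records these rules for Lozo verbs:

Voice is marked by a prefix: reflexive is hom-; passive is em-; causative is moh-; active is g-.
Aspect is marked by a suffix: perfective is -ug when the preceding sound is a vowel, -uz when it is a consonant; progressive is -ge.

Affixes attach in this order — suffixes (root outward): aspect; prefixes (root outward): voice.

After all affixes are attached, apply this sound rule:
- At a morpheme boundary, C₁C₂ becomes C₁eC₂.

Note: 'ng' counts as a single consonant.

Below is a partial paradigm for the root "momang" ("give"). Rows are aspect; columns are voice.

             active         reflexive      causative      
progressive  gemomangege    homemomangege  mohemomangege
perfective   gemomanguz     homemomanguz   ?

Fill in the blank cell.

Attach aspect perfective -uz (after consonant 'ng') → momanguz.
Attach voice causative moh- → mohmomanguz.
Apply epenthesis: mohmomanguz → mohemomanguz.

mohemomanguz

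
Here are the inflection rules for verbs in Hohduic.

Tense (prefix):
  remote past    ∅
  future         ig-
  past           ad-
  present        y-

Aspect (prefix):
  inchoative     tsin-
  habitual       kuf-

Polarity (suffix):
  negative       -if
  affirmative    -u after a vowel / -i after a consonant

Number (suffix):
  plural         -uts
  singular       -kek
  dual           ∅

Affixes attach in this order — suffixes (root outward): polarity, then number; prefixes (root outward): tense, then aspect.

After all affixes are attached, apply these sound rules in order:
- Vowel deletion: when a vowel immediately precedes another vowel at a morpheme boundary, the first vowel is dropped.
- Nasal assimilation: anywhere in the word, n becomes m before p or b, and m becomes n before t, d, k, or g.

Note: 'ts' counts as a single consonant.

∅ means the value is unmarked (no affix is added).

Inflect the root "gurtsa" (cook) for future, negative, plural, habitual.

Attach tense future ig- → iggurtsa.
Attach polarity negative -if → iggurtsaif.
Attach number plural -uts → iggurtsaifuts.
Attach aspect habitual kuf- → kufiggurtsaifuts.
Apply vowel deletion: kufiggurtsaifuts → kufiggurtsifuts.
Nasal assimilation: no change.

kufiggurtsifuts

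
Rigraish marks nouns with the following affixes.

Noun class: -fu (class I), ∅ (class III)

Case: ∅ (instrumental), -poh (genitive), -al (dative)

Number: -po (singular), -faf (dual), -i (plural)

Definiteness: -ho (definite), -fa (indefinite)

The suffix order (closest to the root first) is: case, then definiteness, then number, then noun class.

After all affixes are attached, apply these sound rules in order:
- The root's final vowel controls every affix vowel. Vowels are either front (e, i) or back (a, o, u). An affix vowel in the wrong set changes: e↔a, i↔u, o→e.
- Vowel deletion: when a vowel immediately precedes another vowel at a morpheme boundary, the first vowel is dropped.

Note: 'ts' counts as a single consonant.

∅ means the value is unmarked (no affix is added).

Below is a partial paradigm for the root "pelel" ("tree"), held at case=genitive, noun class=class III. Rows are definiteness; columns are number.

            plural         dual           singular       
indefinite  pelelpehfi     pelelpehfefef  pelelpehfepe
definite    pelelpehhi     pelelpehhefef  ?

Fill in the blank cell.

Attach case genitive -poh → pelelpoh.
Attach definiteness definite -ho → pelelpohho.
Attach number singular -po → pelelpohhopo.
noun class = class III: zero marking, form stays pelelpohhopo.
Apply vowel harmony: pelelpohhopo → pelelpehhepe.
Vowel deletion: no change.

pelelpehhepe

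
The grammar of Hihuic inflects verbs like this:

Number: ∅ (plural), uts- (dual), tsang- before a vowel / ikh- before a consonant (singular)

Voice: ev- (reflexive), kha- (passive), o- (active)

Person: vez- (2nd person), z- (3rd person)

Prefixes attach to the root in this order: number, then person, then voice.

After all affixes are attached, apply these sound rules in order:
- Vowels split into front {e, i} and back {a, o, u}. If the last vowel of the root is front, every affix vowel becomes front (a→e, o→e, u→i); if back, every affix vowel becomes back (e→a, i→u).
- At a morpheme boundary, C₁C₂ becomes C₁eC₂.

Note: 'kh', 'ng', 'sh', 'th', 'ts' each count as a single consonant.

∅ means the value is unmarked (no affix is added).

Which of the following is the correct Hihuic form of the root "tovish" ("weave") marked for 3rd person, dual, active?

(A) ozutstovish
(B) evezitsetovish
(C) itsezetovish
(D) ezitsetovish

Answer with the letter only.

D

Attach number dual uts- → utstovish.
Attach person 3rd person z- → zutstovish.
Attach voice active o- → ozutstovish.
Apply vowel harmony: ozutstovish → ezitstovish.
Apply epenthesis: ezitstovish → ezitsetovish.
So the correct form is ezitsetovish, option (D).
(A) ozutstovish is wrong: it fails to apply the sound rule(s).
(B) evezitsetovish is wrong: it uses 2nd person instead of 3rd person for person.
(C) itsezetovish is wrong: it has the affixes in the wrong order.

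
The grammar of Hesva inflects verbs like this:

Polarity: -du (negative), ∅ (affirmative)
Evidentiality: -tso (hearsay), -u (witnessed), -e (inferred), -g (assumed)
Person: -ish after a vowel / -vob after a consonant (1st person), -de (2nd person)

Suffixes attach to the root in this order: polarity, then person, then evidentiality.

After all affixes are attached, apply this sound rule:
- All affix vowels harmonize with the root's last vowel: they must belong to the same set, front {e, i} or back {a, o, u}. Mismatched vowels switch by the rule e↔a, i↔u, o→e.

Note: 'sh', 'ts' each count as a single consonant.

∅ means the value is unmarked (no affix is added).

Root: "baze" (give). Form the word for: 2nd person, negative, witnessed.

bazedidei

Attach polarity negative -du → bazedu.
Attach person 2nd person -de → bazedude.
Attach evidentiality witnessed -u → bazedudeu.
Apply vowel harmony: bazedudeu → bazedidei.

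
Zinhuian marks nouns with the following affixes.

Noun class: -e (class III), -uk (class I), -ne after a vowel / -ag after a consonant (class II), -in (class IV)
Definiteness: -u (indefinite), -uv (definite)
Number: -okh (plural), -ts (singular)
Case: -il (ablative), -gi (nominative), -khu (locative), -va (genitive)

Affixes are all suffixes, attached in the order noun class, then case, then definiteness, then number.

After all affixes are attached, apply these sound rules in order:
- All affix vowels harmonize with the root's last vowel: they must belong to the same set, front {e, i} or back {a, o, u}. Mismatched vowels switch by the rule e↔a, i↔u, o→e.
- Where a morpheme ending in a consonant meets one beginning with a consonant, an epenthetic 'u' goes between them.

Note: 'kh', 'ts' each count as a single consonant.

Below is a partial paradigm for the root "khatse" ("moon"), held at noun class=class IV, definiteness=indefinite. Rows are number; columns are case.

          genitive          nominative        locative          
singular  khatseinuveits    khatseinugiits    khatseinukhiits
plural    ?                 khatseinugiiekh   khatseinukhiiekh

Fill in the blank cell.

khatseinuveiekh

Attach noun class class IV -in → khatsein.
Attach case genitive -va → khatseinva.
Attach definiteness indefinite -u → khatseinvau.
Attach number plural -okh → khatseinvauokh.
Apply vowel harmony: khatseinvauokh → khatseinveiekh.
Apply epenthesis: khatseinveiekh → khatseinuveiekh.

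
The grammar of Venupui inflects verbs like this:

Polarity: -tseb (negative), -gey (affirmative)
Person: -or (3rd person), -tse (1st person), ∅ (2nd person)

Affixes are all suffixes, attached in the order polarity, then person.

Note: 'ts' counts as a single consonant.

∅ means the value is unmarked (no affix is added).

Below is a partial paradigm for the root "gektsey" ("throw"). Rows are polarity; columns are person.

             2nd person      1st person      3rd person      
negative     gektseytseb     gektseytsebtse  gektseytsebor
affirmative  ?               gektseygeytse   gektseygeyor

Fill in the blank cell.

gektseygey

Attach polarity affirmative -gey → gektseygey.
person = 2nd person: zero marking, form stays gektseygey.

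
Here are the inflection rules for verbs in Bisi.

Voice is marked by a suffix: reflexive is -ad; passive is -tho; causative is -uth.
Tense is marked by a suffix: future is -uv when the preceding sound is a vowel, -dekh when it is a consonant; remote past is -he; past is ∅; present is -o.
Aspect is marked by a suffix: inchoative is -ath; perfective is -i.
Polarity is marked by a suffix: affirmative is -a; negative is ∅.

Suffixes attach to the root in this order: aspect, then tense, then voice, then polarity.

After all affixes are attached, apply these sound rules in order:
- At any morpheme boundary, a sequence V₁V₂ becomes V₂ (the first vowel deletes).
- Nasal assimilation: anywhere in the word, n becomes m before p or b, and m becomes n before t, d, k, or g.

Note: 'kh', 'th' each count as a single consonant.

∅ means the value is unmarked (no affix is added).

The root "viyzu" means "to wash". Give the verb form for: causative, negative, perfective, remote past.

viyzihuth

Attach aspect perfective -i → viyzui.
Attach tense remote past -he → viyzuihe.
Attach voice causative -uth → viyzuiheuth.
polarity = negative: zero marking, form stays viyzuiheuth.
Apply vowel deletion: viyzuiheuth → viyzihuth.
Nasal assimilation: no change.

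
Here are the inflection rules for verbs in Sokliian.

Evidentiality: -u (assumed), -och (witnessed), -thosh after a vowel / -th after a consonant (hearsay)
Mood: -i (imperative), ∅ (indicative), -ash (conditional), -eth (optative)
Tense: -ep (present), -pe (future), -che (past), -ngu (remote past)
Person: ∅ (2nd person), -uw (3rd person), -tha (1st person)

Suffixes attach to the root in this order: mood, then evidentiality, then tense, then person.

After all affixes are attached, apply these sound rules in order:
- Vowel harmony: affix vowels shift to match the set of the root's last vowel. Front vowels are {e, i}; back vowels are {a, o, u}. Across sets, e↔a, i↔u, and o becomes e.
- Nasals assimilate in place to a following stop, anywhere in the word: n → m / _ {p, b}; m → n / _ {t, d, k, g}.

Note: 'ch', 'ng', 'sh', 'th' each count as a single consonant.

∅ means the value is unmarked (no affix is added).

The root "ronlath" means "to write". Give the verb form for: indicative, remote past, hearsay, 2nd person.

ronlaththngu

mood = indicative: zero marking, form stays ronlath.
Attach evidentiality hearsay -th (after consonant 'th') → ronlathth.
Attach tense remote past -ngu → ronlaththngu.
person = 2nd person: zero marking, form stays ronlaththngu.
Vowel harmony: no change.
Nasal assimilation: no change.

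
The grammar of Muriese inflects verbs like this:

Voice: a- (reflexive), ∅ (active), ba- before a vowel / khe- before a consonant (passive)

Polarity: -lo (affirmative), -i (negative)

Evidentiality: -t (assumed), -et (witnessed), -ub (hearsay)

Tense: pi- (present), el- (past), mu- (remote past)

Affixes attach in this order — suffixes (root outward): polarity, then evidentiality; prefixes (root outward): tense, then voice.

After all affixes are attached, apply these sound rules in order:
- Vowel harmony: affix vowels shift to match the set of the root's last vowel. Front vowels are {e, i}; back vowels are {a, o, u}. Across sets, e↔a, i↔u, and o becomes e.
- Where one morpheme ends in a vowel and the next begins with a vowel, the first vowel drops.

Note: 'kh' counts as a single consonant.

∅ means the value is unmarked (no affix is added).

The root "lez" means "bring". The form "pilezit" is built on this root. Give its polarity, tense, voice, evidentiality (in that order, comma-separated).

negative, present, active, assumed

Segment: pi-lez-i-t.
polarity: -i → negative.
tense: pi- → present.
voice: ∅ → active.
evidentiality: -t → assumed.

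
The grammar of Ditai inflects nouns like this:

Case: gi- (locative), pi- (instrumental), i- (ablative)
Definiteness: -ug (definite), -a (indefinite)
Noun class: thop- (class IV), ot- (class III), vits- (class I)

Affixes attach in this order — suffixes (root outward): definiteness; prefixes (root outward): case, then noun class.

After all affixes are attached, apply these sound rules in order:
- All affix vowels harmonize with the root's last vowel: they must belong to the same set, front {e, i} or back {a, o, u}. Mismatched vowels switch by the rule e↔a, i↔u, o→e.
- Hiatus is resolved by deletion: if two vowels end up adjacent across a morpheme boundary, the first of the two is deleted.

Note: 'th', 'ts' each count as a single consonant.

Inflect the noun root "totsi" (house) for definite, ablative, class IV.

thepitotsig

Attach case ablative i- → itotsi.
Attach definiteness definite -ug → itotsiug.
Attach noun class class IV thop- → thopitotsiug.
Apply vowel harmony: thopitotsiug → thepitotsiig.
Apply vowel deletion: thepitotsiig → thepitotsig.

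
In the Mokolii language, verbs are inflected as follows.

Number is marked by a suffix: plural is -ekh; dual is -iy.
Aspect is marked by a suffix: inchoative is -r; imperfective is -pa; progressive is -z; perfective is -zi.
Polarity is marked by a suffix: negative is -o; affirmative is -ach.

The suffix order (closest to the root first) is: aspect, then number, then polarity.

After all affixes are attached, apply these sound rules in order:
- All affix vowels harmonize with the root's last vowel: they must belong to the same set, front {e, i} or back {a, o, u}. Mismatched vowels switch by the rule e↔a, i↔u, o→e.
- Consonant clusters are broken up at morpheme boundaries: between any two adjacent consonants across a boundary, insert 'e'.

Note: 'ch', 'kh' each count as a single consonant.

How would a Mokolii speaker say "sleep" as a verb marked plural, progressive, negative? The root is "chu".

chuzakho

Attach aspect progressive -z → chuz.
Attach number plural -ekh → chuzekh.
Attach polarity negative -o → chuzekho.
Apply vowel harmony: chuzekho → chuzakho.
Epenthesis: no change.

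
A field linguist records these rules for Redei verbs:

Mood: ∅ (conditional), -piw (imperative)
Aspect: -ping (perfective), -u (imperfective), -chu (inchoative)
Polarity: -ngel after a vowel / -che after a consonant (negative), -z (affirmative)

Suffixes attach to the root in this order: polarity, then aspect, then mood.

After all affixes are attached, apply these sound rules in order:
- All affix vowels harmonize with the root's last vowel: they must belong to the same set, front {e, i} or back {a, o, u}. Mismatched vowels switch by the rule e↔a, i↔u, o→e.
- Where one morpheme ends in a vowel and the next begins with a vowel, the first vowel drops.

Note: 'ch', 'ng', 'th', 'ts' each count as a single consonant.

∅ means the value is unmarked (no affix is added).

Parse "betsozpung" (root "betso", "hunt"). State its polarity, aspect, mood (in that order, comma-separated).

affirmative, perfective, conditional

Segment: betso-z-ping.
polarity: -z → affirmative.
aspect: -ping → perfective.
mood: ∅ → conditional.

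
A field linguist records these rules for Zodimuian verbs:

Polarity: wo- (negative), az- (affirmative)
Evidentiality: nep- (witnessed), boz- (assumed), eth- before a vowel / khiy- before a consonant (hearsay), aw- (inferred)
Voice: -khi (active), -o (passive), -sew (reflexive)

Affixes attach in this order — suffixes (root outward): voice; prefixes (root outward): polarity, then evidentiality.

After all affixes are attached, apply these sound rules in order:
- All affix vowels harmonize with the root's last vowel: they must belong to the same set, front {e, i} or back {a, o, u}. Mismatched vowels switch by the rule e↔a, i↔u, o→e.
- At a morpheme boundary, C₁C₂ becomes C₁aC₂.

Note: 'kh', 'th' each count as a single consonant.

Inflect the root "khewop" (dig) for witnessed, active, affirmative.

napazakhewopakhu

Attach voice active -khi → khewopkhi.
Attach polarity affirmative az- → azkhewopkhi.
Attach evidentiality witnessed nep- → nepazkhewopkhi.
Apply vowel harmony: nepazkhewopkhi → napazkhewopkhu.
Apply epenthesis: napazkhewopkhu → napazakhewopakhu.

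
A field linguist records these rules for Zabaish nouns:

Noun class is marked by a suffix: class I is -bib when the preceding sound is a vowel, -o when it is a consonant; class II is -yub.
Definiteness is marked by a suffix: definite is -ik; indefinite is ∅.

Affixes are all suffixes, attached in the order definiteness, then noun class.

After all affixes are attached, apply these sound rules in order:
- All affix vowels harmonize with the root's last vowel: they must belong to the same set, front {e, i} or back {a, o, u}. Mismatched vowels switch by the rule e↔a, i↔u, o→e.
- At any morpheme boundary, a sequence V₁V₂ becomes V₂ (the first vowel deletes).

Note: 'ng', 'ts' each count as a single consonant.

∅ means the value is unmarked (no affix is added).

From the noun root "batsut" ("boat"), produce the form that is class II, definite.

batsutukyub

Attach definiteness definite -ik → batsutik.
Attach noun class class II -yub → batsutikyub.
Apply vowel harmony: batsutikyub → batsutukyub.
Vowel deletion: no change.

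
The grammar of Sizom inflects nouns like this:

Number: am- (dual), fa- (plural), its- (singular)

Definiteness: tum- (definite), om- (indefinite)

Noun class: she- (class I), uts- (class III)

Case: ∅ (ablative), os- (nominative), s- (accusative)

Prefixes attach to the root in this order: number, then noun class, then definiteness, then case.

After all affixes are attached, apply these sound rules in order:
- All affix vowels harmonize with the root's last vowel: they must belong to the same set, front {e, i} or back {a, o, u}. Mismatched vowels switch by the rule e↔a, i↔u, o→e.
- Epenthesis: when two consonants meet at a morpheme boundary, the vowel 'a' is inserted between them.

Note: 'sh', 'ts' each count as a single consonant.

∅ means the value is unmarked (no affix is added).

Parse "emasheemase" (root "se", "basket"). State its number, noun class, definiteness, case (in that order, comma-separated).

Segment: om-she-am-se.
number: am- → dual.
noun class: she- → class I.
definiteness: om- → indefinite.
case: ∅ → ablative.

dual, class I, indefinite, ablative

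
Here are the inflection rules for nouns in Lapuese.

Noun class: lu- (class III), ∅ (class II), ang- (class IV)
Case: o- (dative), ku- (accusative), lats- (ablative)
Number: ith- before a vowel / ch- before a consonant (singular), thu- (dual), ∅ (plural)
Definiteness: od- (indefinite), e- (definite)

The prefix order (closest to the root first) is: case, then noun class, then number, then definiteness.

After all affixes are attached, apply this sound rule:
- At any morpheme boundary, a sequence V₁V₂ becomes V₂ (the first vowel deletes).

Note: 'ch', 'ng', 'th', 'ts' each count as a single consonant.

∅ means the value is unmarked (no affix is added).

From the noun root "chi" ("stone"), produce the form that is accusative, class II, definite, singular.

Attach case accusative ku- → kuchi.
noun class = class II: zero marking, form stays kuchi.
Attach number singular ch- (before consonant 'k') → chkuchi.
Attach definiteness definite e- → echkuchi.
Vowel deletion: no change.

echkuchi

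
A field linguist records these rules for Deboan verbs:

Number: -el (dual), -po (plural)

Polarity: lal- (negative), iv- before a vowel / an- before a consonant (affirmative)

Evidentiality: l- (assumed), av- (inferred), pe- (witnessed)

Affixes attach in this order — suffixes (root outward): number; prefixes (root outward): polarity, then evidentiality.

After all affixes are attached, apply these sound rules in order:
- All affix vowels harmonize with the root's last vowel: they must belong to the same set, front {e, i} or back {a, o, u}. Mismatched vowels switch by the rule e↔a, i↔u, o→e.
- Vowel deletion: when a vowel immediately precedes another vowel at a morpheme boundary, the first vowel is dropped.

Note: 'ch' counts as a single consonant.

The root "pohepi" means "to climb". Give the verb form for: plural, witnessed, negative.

Attach polarity negative lal- → lalpohepi.
Attach number plural -po → lalpohepipo.
Attach evidentiality witnessed pe- → pelalpohepipo.
Apply vowel harmony: pelalpohepipo → pelelpohepipe.
Vowel deletion: no change.

pelelpohepipe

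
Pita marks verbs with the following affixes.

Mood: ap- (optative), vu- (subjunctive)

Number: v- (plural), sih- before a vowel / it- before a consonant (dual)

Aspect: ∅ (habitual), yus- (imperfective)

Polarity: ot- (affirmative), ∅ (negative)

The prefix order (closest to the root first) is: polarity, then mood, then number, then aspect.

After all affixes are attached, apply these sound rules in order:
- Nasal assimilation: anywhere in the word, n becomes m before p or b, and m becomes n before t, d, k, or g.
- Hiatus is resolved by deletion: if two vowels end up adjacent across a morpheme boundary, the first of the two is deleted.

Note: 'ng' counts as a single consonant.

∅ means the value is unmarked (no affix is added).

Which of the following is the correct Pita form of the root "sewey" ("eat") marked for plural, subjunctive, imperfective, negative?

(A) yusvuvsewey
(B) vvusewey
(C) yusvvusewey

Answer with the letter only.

C

polarity = negative: zero marking, form stays sewey.
Attach mood subjunctive vu- → vusewey.
Attach number plural v- → vvusewey.
Attach aspect imperfective yus- → yusvvusewey.
Nasal assimilation: no change.
Vowel deletion: no change.
So the correct form is yusvvusewey, option (C).
(A) yusvuvsewey is wrong: it has the affixes in the wrong order.
(B) vvusewey is wrong: it uses habitual instead of imperfective for aspect.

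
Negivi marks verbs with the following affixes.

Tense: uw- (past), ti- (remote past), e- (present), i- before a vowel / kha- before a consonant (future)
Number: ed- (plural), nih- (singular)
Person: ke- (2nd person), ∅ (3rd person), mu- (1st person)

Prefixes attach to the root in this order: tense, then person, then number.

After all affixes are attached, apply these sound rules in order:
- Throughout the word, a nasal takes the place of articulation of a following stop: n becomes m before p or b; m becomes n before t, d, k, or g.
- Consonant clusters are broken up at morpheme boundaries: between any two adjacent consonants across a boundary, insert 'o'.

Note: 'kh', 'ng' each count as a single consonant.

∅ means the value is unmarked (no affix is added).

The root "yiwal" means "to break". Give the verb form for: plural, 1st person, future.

edomukhayiwal

Attach tense future kha- (before consonant 'y') → khayiwal.
Attach person 1st person mu- → mukhayiwal.
Attach number plural ed- → edmukhayiwal.
Nasal assimilation: no change.
Apply epenthesis: edmukhayiwal → edomukhayiwal.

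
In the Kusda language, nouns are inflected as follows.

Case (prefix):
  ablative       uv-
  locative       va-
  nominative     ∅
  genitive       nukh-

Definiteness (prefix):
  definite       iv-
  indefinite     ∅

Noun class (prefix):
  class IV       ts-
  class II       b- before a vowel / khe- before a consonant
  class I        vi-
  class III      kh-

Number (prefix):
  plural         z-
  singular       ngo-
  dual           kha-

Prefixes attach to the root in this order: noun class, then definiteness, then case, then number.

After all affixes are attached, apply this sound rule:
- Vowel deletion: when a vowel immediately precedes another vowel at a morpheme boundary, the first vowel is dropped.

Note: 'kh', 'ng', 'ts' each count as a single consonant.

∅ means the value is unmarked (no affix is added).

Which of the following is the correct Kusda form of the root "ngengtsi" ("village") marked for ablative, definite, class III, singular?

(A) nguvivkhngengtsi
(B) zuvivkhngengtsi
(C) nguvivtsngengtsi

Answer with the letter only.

Attach noun class class III kh- → khngengtsi.
Attach definiteness definite iv- → ivkhngengtsi.
Attach case ablative uv- → uvivkhngengtsi.
Attach number singular ngo- → ngouvivkhngengtsi.
Apply vowel deletion: ngouvivkhngengtsi → nguvivkhngengtsi.
So the correct form is nguvivkhngengtsi, option (A).
(B) zuvivkhngengtsi is wrong: it uses plural instead of singular for number.
(C) nguvivtsngengtsi is wrong: it uses class IV instead of class III for noun class.

A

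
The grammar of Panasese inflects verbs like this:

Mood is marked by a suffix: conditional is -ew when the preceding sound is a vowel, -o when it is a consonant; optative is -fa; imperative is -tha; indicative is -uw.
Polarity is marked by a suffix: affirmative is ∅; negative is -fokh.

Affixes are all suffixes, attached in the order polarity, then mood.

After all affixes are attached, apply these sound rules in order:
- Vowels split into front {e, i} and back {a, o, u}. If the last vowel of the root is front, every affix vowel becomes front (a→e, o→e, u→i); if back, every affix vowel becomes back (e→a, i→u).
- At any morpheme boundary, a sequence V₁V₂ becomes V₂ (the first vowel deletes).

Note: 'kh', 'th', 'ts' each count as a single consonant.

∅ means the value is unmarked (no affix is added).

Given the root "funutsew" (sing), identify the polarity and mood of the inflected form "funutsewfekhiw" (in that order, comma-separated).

negative, indicative

Segment: funutsew-fokh-uw.
polarity: -fokh → negative.
mood: -uw → indicative.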